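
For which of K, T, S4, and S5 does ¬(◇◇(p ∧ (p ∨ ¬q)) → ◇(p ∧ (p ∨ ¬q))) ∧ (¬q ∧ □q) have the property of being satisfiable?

T-tableau for the formula:
1. ¬(◇◇(p ∧ (p ∨ ¬q)) → ◇(p ∧ (p ∨ ¬q))) ∧ (¬q ∧ □q), u
2. ¬(◇◇(p ∧ (p ∨ ¬q)) → ◇(p ∧ (p ∨ ¬q))), u
3. ¬q ∧ □q, u
4. ◇◇(p ∧ (p ∨ ¬q)), u
5. ¬◇(p ∧ (p ∨ ¬q)), u
6. ¬q, u
7. □q, u
8. ¬(p ∧ (p ∨ ¬q)), u
9. q, u
Accessibility: uRu
Branch closes: q and ¬q both at u.
Every branch closes (one shown): unsatisfiable in T, hence also in S4, S5 (every S4/S5-frame is a T-frame).
K-tableau for the formula:
1. ¬(◇◇(p ∧ (p ∨ ¬q)) → ◇(p ∧ (p ∨ ¬q))) ∧ (¬q ∧ □q), u
2. ¬(◇◇(p ∧ (p ∨ ¬q)) → ◇(p ∧ (p ∨ ¬q))), u
3. ¬q ∧ □q, u
4. ◇◇(p ∧ (p ∨ ¬q)), u
5. ¬◇(p ∧ (p ∨ ¬q)), u
6. ¬q, u
7. □q, u
8. ◇(p ∧ (p ∨ ¬q)), v
9. ¬(p ∧ (p ∨ ¬q)), v
10. q, v
11. ¬(p ∨ ¬q), v
12. ¬p, v
13. p ∧ (p ∨ ¬q), w
14. p, w
15. p ∨ ¬q, w
16. ¬q, w
Accessibility: uRv, vRw
Complete open branch: satisfiable in K.

K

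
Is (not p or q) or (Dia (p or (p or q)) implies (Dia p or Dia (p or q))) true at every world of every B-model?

Tableau for the negation not ((not p or q) or (Dia (p or (p or q)) implies (Dia p or Dia (p or q)))):
1. not ((not p or q) or (Dia (p or (p or q)) implies (Dia p or Dia (p or q)))), w0
2. not (not p or q), w0
3. not (Dia (p or (p or q)) implies (Dia p or Dia (p or q))), w0
4. p, w0
5. not q, w0
6. Dia (p or (p or q)), w0
7. not (Dia p or Dia (p or q)), w0
8. not Dia p, w0
9. not Dia (p or q), w0
10. not p, w0
Accessibility: w0Rw0
Branch closes: p and not p both at w0.
All branches of the negation close; one closing branch shown above.

Yes, valid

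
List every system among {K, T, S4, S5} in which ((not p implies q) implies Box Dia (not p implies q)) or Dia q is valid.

S5-tableau for the negation not (((not p implies q) implies Box Dia (not p implies q)) or Dia q):
1. not (((not p implies q) implies Box Dia (not p implies q)) or Dia q), w0
2. not ((not p implies q) implies Box Dia (not p implies q)), w0   [neg-or-rule on 1]
3. not Dia q, w0   [neg-or-rule on 1]
4. not p implies q, w0   [neg-implies-rule on 2]
5. not Box Dia (not p implies q), w0   [neg-implies-rule on 2]
6. not q, w0   [neg-Dia-rule on 3 via w0Rw0]
7. p, w0   [implies-rule on 4 (branches; this branch)]
8. not Dia (not p implies q), w1   [neg-Box-rule on 5: fresh world w1, w0Rw1]
9. not q, w1   [neg-Dia-rule on 3 via w0Rw1]
10. not (not p implies q), w0   [neg-Dia-rule on 8 via w1Rw0]
11. not p, w0   [neg-implies-rule on 10]
Accessibility: w0Rw0, w0Rw1, w1Rw0, w1Rw1
Branch closes: p and not p both at w0.
Every branch closes (one shown): valid in S5.
S4-tableau for the negation not (((not p implies q) implies Box Dia (not p implies q)) or Dia q):
1. not (((not p implies q) implies Box Dia (not p implies q)) or Dia q), w0
2. not ((not p implies q) implies Box Dia (not p implies q)), w0   [neg-or-rule on 1]
3. not Dia q, w0   [neg-or-rule on 1]
4. not p implies q, w0   [neg-implies-rule on 2]
5. not Box Dia (not p implies q), w0   [neg-implies-rule on 2]
6. not q, w0   [neg-Dia-rule on 3 via w0Rw0]
7. p, w0   [implies-rule on 4 (branches; this branch)]
8. not Dia (not p implies q), w1   [neg-Box-rule on 5: fresh world w1, w0Rw1]
9. not q, w1   [neg-Dia-rule on 3 via w0Rw1]
10. not (not p implies q), w1   [neg-Dia-rule on 8 via w1Rw1]
11. not p, w1   [neg-implies-rule on 10]
Accessibility: w0Rw0, w0Rw1, w1Rw1
Complete open branch: countermodel on an S4-frame, so not valid in S4, nor in K, T (the same frame is also a K-frame and a T-frame).

S5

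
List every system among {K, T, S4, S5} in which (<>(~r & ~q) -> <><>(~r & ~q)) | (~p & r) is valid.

T, S4, S5

K-tableau for the negation ~((<>(~r & ~q) -> <><>(~r & ~q)) | (~p & r)):
1. ~((<>(~r & ~q) -> <><>(~r & ~q)) | (~p & r)), w0
2. ~(<>(~r & ~q) -> <><>(~r & ~q)), w0   [~|-rule on 1]
3. ~(~p & r), w0   [~|-rule on 1]
4. <>(~r & ~q), w0   [~->-rule on 2]
5. ~<><>(~r & ~q), w0   [~->-rule on 2]
6. ~r, w0   [~&-rule on 3 (branches; this branch)]
7. ~r & ~q, w1   [<>-rule on 4: fresh world w1, w0Rw1]
8. ~r, w1   [&-rule on 7]
9. ~q, w1   [&-rule on 7]
10. ~<>(~r & ~q), w1   [~<>-rule on 5 via w0Rw1]
Accessibility: w0Rw1
Complete open branch: countermodel on a K-frame, so not valid in K.
T-tableau for the negation ~((<>(~r & ~q) -> <><>(~r & ~q)) | (~p & r)):
1. ~((<>(~r & ~q) -> <><>(~r & ~q)) | (~p & r)), w0
2. ~(<>(~r & ~q) -> <><>(~r & ~q)), w0   [~|-rule on 1]
3. ~(~p & r), w0   [~|-rule on 1]
4. <>(~r & ~q), w0   [~->-rule on 2]
5. ~<><>(~r & ~q), w0   [~->-rule on 2]
6. ~<>(~r & ~q), w0   [~<>-rule on 5 via w0Rw0]
7. ~(~r & ~q), w0   [~<>-rule on 6 via w0Rw0]
8. ~r, w0   [~&-rule on 3 (branches; this branch)]
9. q, w0   [~&-rule on 7 (branches; this branch)]
10. ~r & ~q, w1   [<>-rule on 4: fresh world w1, w0Rw1]
11. ~r, w1   [&-rule on 10]
12. ~q, w1   [&-rule on 10]
13. ~<>(~r & ~q), w1   [~<>-rule on 5 via w0Rw1]
14. ~(~r & ~q), w1   [~<>-rule on 6 via w0Rw1]
15. q, w1   [~&-rule on 14 (branches; this branch)]
Accessibility: w0Rw0, w0Rw1, w1Rw1
Branch closes: q and ~q both at w1.
Every branch closes (one shown): valid in T, hence also in S4, S5 (every theorem of T is a theorem of S4 and S5).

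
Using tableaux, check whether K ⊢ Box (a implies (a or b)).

Tableau for the negation not Box (a implies (a or b)):
1. not Box (a implies (a or b)), 0
2. not (a implies (a or b)), 1
3. a, 1
4. not (a or b), 1
5. not a, 1
6. not b, 1
Accessibility: 0R1
Branch closes: a and not a both at 1.
Every branch of the negation's tableau closes; the branch above is one of them.

Valid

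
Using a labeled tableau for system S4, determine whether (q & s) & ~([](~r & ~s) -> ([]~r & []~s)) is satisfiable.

1. (q & s) & ~([](~r & ~s) -> ([]~r & []~s)), u
2. q & s, u
3. ~([](~r & ~s) -> ([]~r & []~s)), u
4. q, u
5. s, u
6. [](~r & ~s), u
7. ~([]~r & []~s), u
8. ~r & ~s, u
9. ~r, u
10. ~s, u
Accessibility: uRu
Branch closes: s and ~s both at u.
(One branch shown.) All branches close.

No, unsatisfiable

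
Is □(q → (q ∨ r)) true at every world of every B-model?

Tableau for the negation ¬□(q → (q ∨ r)):
1. ¬□(q → (q ∨ r)), 0
2. ¬(q → (q ∨ r)), 1
3. q, 1
4. ¬(q ∨ r), 1
5. ¬q, 1
6. ¬r, 1
Accessibility: 0R0, 0R1, 1R0, 1R1
Branch closes: q and ¬q both at 1.
All branches of the negation close; one closing branch shown above.

Valid in B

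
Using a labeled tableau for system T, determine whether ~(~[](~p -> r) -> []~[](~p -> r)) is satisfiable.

Satisfiable

1. ~(~[](~p -> r) -> []~[](~p -> r)), u
2. ~[](~p -> r), u   [~->-rule on 1]
3. ~[]~[](~p -> r), u   [~->-rule on 1]
4. ~(~p -> r), v   [~[]-rule on 2: fresh world v, uRv]
5. ~p, v   [~->-rule on 4]
6. ~r, v   [~->-rule on 4]
7. [](~p -> r), w   [~[]-rule on 3: fresh world w, uRw]
8. ~p -> r, w   [[]-rule on 7 via wRw]
9. r, w   [->-rule on 8 (branches; this branch)]
Accessibility: uRu, uRv, uRw, vRv, wRw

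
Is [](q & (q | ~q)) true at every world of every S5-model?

Tableau for the negation ~[](q & (q | ~q)):
1. ~[](q & (q | ~q)), w0
2. ~(q & (q | ~q)), w1   [~[]-rule on 1: fresh world w1, w0Rw1]
3. ~q, w1   [~&-rule on 2 (branches; this branch)]
Accessibility: w0Rw0, w0Rw1, w1Rw0, w1Rw1
The negation has an open branch (countermodel exists).

Invalid (countermodel exists)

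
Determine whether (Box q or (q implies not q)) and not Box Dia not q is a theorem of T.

No, not valid

Tableau for the negation not ((Box q or (q implies not q)) and not Box Dia not q):
1. not ((Box q or (q implies not q)) and not Box Dia not q), w0
2. Box Dia not q, w0
3. Dia not q, w0
4. not q, w1
5. Dia not q, w1
6. not q, w2
Accessibility: w0Rw0, w0Rw1, w1Rw1, w1Rw2, w2Rw2
The negation has an open branch (countermodel exists).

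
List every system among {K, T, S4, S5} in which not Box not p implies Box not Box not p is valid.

S5

S4-tableau for the negation not (not Box not p implies Box not Box not p):
1. not (not Box not p implies Box not Box not p), 0
2. not Box not p, 0
3. not Box not Box not p, 0
4. p, 1
5. Box not p, 2
6. not p, 2
Accessibility: 0R0, 0R1, 0R2, 1R1, 2R2
Complete open branch: countermodel on an S4-frame, so not valid in S4, nor in K, T (the same frame is also a K-frame and a T-frame).
S5-tableau for the negation not (not Box not p implies Box not Box not p):
1. not (not Box not p implies Box not Box not p), 0
2. not Box not p, 0
3. not Box not Box not p, 0
4. p, 1
5. Box not p, 2
6. not p, 0
7. not p, 1
Accessibility: 0R0, 0R1, 0R2, 1R0, 1R1, 1R2, 2R0, 2R1, 2R2
Branch closes: p and not p both at 1.
Every branch closes (one shown): valid in S5.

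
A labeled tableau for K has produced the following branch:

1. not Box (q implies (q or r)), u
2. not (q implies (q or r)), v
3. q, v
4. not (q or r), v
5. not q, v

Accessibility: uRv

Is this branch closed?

Yes, closed

Both q and not q appear at v.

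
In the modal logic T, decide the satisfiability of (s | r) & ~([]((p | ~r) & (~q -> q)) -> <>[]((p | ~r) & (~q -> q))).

No, unsatisfiable

1. (s | r) & ~([]((p | ~r) & (~q -> q)) -> <>[]((p | ~r) & (~q -> q))), w0
2. s | r, w0
3. ~([]((p | ~r) & (~q -> q)) -> <>[]((p | ~r) & (~q -> q))), w0
4. []((p | ~r) & (~q -> q)), w0
5. ~<>[]((p | ~r) & (~q -> q)), w0
6. (p | ~r) & (~q -> q), w0
7. p | ~r, w0
8. ~q -> q, w0
9. ~[]((p | ~r) & (~q -> q)), w0
10. r, w0
11. p, w0
12. q, w0
13. ~((p | ~r) & (~q -> q)), w1
14. (p | ~r) & (~q -> q), w1
15. p | ~r, w1
16. ~q -> q, w1
17. ~[]((p | ~r) & (~q -> q)), w1
18. ~(~q -> q), w1
19. ~q, w1
20. ~r, w1
21. q, w1
Accessibility: w0Rw0, w0Rw1, w1Rw1
Branch closes: q and ~q both at w1.
(One branch shown.) All branches close.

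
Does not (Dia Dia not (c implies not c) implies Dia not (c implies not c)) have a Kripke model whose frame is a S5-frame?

1. not (Dia Dia not (c implies not c) implies Dia not (c implies not c)), w0
2. Dia Dia not (c implies not c), w0
3. not Dia not (c implies not c), w0
4. c implies not c, w0
5. not c, w0
6. Dia not (c implies not c), w1
7. c implies not c, w1
8. not c, w1
9. not (c implies not c), w2
10. c, w2
11. c implies not c, w2
12. not c, w2
Accessibility: w0Rw0, w0Rw1, w0Rw2, w1Rw0, w1Rw1, w1Rw2, w2Rw0, w2Rw1, w2Rw2
Branch closes: c and not c both at w2.
All branches of the tableau close; one closing branch shown above.

Unsatisfiable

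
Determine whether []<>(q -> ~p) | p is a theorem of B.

Valid in B

Tableau for the negation ~([]<>(q -> ~p) | p):
1. ~([]<>(q -> ~p) | p), u
2. ~[]<>(q -> ~p), u
3. ~p, u
4. ~<>(q -> ~p), v
5. ~(q -> ~p), u
6. q, u
7. p, u
Accessibility: uRu, uRv, vRu, vRv
Branch closes: p and ~p both at u.
All branches of the negation close; one closing branch shown above.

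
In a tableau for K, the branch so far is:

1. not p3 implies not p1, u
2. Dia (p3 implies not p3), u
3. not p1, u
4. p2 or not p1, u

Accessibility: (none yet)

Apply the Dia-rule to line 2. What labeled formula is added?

a fresh world v with uRv, and p3 implies not p3 at v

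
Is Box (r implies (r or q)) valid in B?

Yes, valid

Tableau for the negation not Box (r implies (r or q)):
1. not Box (r implies (r or q)), 0
2. not (r implies (r or q)), 1
3. r, 1
4. not (r or q), 1
5. not r, 1
6. not q, 1
Accessibility: 0R0, 0R1, 1R0, 1R1
Branch closes: r and not r both at 1.
All branches of the negation close; one closing branch shown above.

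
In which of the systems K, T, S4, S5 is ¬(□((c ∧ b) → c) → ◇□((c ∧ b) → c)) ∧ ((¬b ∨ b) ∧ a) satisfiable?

K-tableau for the formula:
1. ¬(□((c ∧ b) → c) → ◇□((c ∧ b) → c)) ∧ ((¬b ∨ b) ∧ a), w0
2. ¬(□((c ∧ b) → c) → ◇□((c ∧ b) → c)), w0
3. (¬b ∨ b) ∧ a, w0
4. □((c ∧ b) → c), w0
5. ¬◇□((c ∧ b) → c), w0
6. ¬b ∨ b, w0
7. a, w0
8. b, w0
Complete open branch: satisfiable in K.
T-tableau for the formula:
1. ¬(□((c ∧ b) → c) → ◇□((c ∧ b) → c)) ∧ ((¬b ∨ b) ∧ a), w0
2. ¬(□((c ∧ b) → c) → ◇□((c ∧ b) → c)), w0
3. (¬b ∨ b) ∧ a, w0
4. □((c ∧ b) → c), w0
5. ¬◇□((c ∧ b) → c), w0
6. ¬b ∨ b, w0
7. a, w0
8. (c ∧ b) → c, w0
9. ¬□((c ∧ b) → c), w0
10. b, w0
11. ¬(c ∧ b), w0
12. ¬c, w0
13. ¬((c ∧ b) → c), w1
14. c ∧ b, w1
15. ¬c, w1
16. c, w1
17. b, w1
Accessibility: w0Rw0, w0Rw1, w1Rw1
Branch closes: c and ¬c both at w1.
Every branch closes (one shown): unsatisfiable in T, hence also in S4, S5 (every S4/S5-frame is a T-frame).

K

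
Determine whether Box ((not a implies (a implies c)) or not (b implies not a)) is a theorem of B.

Tableau for the negation not Box ((not a implies (a implies c)) or not (b implies not a)):
1. not Box ((not a implies (a implies c)) or not (b implies not a)), 0
2. not ((not a implies (a implies c)) or not (b implies not a)), 1
3. not (not a implies (a implies c)), 1
4. b implies not a, 1
5. not a, 1
6. not (a implies c), 1
7. a, 1
8. not c, 1
Accessibility: 0R0, 0R1, 1R0, 1R1
Branch closes: a and not a both at 1.
Every branch of the negation's tableau closes; the branch above is one of them.

Yes, valid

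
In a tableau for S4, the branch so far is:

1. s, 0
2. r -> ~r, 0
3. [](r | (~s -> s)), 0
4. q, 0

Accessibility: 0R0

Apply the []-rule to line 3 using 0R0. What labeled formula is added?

r | (~s -> s), 0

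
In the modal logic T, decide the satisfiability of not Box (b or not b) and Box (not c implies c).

No, unsatisfiable

1. not Box (b or not b) and Box (not c implies c), w0
2. not Box (b or not b), w0
3. Box (not c implies c), w0
4. not c implies c, w0
5. c, w0
6. not (b or not b), w1
7. not b, w1
8. b, w1
Accessibility: w0Rw0, w0Rw1, w1Rw1
Branch closes: b and not b both at w1.
(One branch shown.) All branches close.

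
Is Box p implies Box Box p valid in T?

Tableau for the negation not (Box p implies Box Box p):
1. not (Box p implies Box Box p), w0
2. Box p, w0
3. not Box Box p, w0
4. p, w0
5. not Box p, w1
6. p, w1
7. not p, w2
Accessibility: w0Rw0, w0Rw1, w1Rw1, w1Rw2, w2Rw2
The negation has an open branch (countermodel exists).

Invalid (countermodel exists)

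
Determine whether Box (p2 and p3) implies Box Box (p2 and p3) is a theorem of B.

Invalid (countermodel exists)

Tableau for the negation not (Box (p2 and p3) implies Box Box (p2 and p3)):
1. not (Box (p2 and p3) implies Box Box (p2 and p3)), w0
2. Box (p2 and p3), w0
3. not Box Box (p2 and p3), w0
4. p2 and p3, w0
5. p2, w0
6. p3, w0
7. not Box (p2 and p3), w1
8. p2 and p3, w1
9. p2, w1
10. p3, w1
11. not (p2 and p3), w2
12. not p3, w2
Accessibility: w0Rw0, w0Rw1, w1Rw0, w1Rw1, w1Rw2, w2Rw1, w2Rw2
The negation has an open branch (countermodel exists).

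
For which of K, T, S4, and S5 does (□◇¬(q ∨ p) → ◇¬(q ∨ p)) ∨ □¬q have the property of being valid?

T, S4, S5

K-tableau for the negation ¬((□◇¬(q ∨ p) → ◇¬(q ∨ p)) ∨ □¬q):
1. ¬((□◇¬(q ∨ p) → ◇¬(q ∨ p)) ∨ □¬q), w0
2. ¬(□◇¬(q ∨ p) → ◇¬(q ∨ p)), w0
3. ¬□¬q, w0
4. □◇¬(q ∨ p), w0
5. ¬◇¬(q ∨ p), w0
6. q, w1
7. ◇¬(q ∨ p), w1
8. q ∨ p, w1
9. p, w1
10. ¬(q ∨ p), w2
11. ¬q, w2
12. ¬p, w2
Accessibility: w0Rw1, w1Rw2
Complete open branch: countermodel on a K-frame, so not valid in K.
T-tableau for the negation ¬((□◇¬(q ∨ p) → ◇¬(q ∨ p)) ∨ □¬q):
1. ¬((□◇¬(q ∨ p) → ◇¬(q ∨ p)) ∨ □¬q), w0
2. ¬(□◇¬(q ∨ p) → ◇¬(q ∨ p)), w0
3. ¬□¬q, w0
4. □◇¬(q ∨ p), w0
5. ¬◇¬(q ∨ p), w0
6. ◇¬(q ∨ p), w0
7. q ∨ p, w0
8. p, w0
9. q, w1
10. ◇¬(q ∨ p), w1
11. q ∨ p, w1
12. p, w1
13. ¬(q ∨ p), w2
14. ¬q, w2
15. ¬p, w2
16. ◇¬(q ∨ p), w2
17. q ∨ p, w2
18. p, w2
Accessibility: w0Rw0, w0Rw1, w0Rw2, w1Rw1, w2Rw2
Branch closes: p and ¬p both at w2.
Every branch closes (one shown): valid in T, hence also in S4, S5 (every theorem of T is a theorem of S4 and S5).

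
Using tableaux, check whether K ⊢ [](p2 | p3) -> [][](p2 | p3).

Not valid

Tableau for the negation ~([](p2 | p3) -> [][](p2 | p3)):
1. ~([](p2 | p3) -> [][](p2 | p3)), w0
2. [](p2 | p3), w0
3. ~[][](p2 | p3), w0
4. ~[](p2 | p3), w1
5. p2 | p3, w1
6. p3, w1
7. ~(p2 | p3), w2
8. ~p2, w2
9. ~p3, w2
Accessibility: w0Rw1, w1Rw2
The negation has an open branch (countermodel exists).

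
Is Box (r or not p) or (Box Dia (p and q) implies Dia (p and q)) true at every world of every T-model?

Tableau for the negation not (Box (r or not p) or (Box Dia (p and q) implies Dia (p and q))):
1. not (Box (r or not p) or (Box Dia (p and q) implies Dia (p and q))), w0
2. not Box (r or not p), w0   [neg-or-rule on 1]
3. not (Box Dia (p and q) implies Dia (p and q)), w0   [neg-or-rule on 1]
4. Box Dia (p and q), w0   [neg-implies-rule on 3]
5. not Dia (p and q), w0   [neg-implies-rule on 3]
6. Dia (p and q), w0   [Box-rule on 4 via w0Rw0]
7. not (p and q), w0   [neg-Dia-rule on 5 via w0Rw0]
8. not q, w0   [neg-and-rule on 7 (branches; this branch)]
9. not (r or not p), w1   [neg-Box-rule on 2: fresh world w1, w0Rw1]
10. not r, w1   [neg-or-rule on 9]
11. p, w1   [neg-or-rule on 9]
12. Dia (p and q), w1   [Box-rule on 4 via w0Rw1]
13. not (p and q), w1   [neg-Dia-rule on 5 via w0Rw1]
14. not q, w1   [neg-and-rule on 13 (branches; this branch)]
15. p and q, w2   [Dia-rule on 6: fresh world w2, w0Rw2]
16. p, w2   [and-rule on 15]
17. q, w2   [and-rule on 15]
18. Dia (p and q), w2   [Box-rule on 4 via w0Rw2]
19. not (p and q), w2   [neg-Dia-rule on 5 via w0Rw2]
20. not q, w2   [neg-and-rule on 19 (branches; this branch)]
Accessibility: w0Rw0, w0Rw1, w0Rw2, w1Rw1, w2Rw2
Branch closes: q and not q both at w2.
Every branch of the negation's tableau closes; the branch above is one of them.

Valid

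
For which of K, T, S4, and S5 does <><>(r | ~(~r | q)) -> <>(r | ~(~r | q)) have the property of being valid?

S4, S5

T-tableau for the negation ~(<><>(r | ~(~r | q)) -> <>(r | ~(~r | q))):
1. ~(<><>(r | ~(~r | q)) -> <>(r | ~(~r | q))), u
2. <><>(r | ~(~r | q)), u
3. ~<>(r | ~(~r | q)), u
4. ~(r | ~(~r | q)), u
5. ~r, u
6. ~r | q, u
7. q, u
8. <>(r | ~(~r | q)), v
9. ~(r | ~(~r | q)), v
10. ~r, v
11. ~r | q, v
12. q, v
13. r | ~(~r | q), w
14. ~(~r | q), w
15. r, w
16. ~q, w
Accessibility: uRu, uRv, vRv, vRw, wRw
Complete open branch: countermodel on a T-frame, so not valid in T, nor in K (the same frame is also a K-frame).
S4-tableau for the negation ~(<><>(r | ~(~r | q)) -> <>(r | ~(~r | q))):
1. ~(<><>(r | ~(~r | q)) -> <>(r | ~(~r | q))), u
2. <><>(r | ~(~r | q)), u
3. ~<>(r | ~(~r | q)), u
4. ~(r | ~(~r | q)), u
5. ~r, u
6. ~r | q, u
7. q, u
8. <>(r | ~(~r | q)), v
9. ~(r | ~(~r | q)), v
10. ~r, v
11. ~r | q, v
12. q, v
13. r | ~(~r | q), w
14. ~(r | ~(~r | q)), w
15. ~r, w
16. ~r | q, w
17. ~(~r | q), w
18. r, w
19. ~q, w
Accessibility: uRu, uRv, uRw, vRv, vRw, wRw
Branch closes: r and ~r both at w.
Every branch closes (one shown): valid in S4, hence also in S5 (every theorem of S4 is a theorem of S5).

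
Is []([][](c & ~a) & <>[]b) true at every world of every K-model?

Tableau for the negation ~[]([][](c & ~a) & <>[]b):
1. ~[]([][](c & ~a) & <>[]b), 0
2. ~([][](c & ~a) & <>[]b), 1
3. ~<>[]b, 1
Accessibility: 0R1
The negation has an open branch (countermodel exists).

No, not valid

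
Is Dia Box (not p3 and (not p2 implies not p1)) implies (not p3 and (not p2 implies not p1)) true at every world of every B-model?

Tableau for the negation not (Dia Box (not p3 and (not p2 implies not p1)) implies (not p3 and (not p2 implies not p1))):
1. not (Dia Box (not p3 and (not p2 implies not p1)) implies (not p3 and (not p2 implies not p1))), 0
2. Dia Box (not p3 and (not p2 implies not p1)), 0
3. not (not p3 and (not p2 implies not p1)), 0
4. not (not p2 implies not p1), 0
5. not p2, 0
6. p1, 0
7. Box (not p3 and (not p2 implies not p1)), 1
8. not p3 and (not p2 implies not p1), 0
9. not p3, 0
10. not p2 implies not p1, 0
11. not p3 and (not p2 implies not p1), 1
12. not p3, 1
13. not p2 implies not p1, 1
14. not p1, 0
Accessibility: 0R0, 0R1, 1R0, 1R1
Branch closes: p1 and not p1 both at 0.
All branches of the negation close; one closing branch shown above.

Yes, valid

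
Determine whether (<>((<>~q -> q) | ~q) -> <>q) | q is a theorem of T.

Invalid (countermodel exists)

Tableau for the negation ~((<>((<>~q -> q) | ~q) -> <>q) | q):
1. ~((<>((<>~q -> q) | ~q) -> <>q) | q), u
2. ~(<>((<>~q -> q) | ~q) -> <>q), u
3. ~q, u
4. <>((<>~q -> q) | ~q), u
5. ~<>q, u
6. (<>~q -> q) | ~q, v
7. ~q, v
Accessibility: uRu, uRv, vRv
The negation has an open branch (countermodel exists).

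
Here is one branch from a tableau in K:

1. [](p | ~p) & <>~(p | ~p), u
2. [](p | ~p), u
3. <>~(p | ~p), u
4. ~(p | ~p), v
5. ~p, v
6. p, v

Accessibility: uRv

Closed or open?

Both p and ~p appear at v.

Yes, closed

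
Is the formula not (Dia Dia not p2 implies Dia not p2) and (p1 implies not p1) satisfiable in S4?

1. not (Dia Dia not p2 implies Dia not p2) and (p1 implies not p1), 0
2. not (Dia Dia not p2 implies Dia not p2), 0   [and-rule on 1]
3. p1 implies not p1, 0   [and-rule on 1]
4. Dia Dia not p2, 0   [neg-implies-rule on 2]
5. not Dia not p2, 0   [neg-implies-rule on 2]
6. p2, 0   [neg-Dia-rule on 5 via 0R0]
7. not p1, 0   [implies-rule on 3 (branches; this branch)]
8. Dia not p2, 1   [Dia-rule on 4: fresh world 1, 0R1]
9. p2, 1   [neg-Dia-rule on 5 via 0R1]
10. not p2, 2   [Dia-rule on 8: fresh world 2, 1R2]
11. p2, 2   [neg-Dia-rule on 5 via 0R2]
Accessibility: 0R0, 0R1, 0R2, 1R1, 1R2, 2R2
Branch closes: p2 and not p2 both at 2.
All branches of the tableau close; one closing branch shown above.

Unsatisfiable (every branch closes)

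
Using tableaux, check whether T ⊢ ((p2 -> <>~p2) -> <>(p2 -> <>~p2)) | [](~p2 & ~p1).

Yes, valid

Tableau for the negation ~(((p2 -> <>~p2) -> <>(p2 -> <>~p2)) | [](~p2 & ~p1)):
1. ~(((p2 -> <>~p2) -> <>(p2 -> <>~p2)) | [](~p2 & ~p1)), u
2. ~((p2 -> <>~p2) -> <>(p2 -> <>~p2)), u
3. ~[](~p2 & ~p1), u
4. p2 -> <>~p2, u
5. ~<>(p2 -> <>~p2), u
6. ~(p2 -> <>~p2), u
7. p2, u
8. ~<>~p2, u
9. <>~p2, u
10. ~(~p2 & ~p1), v
11. ~(p2 -> <>~p2), v
12. p2, v
13. ~<>~p2, v
14. p1, v
15. ~p2, w
16. ~(p2 -> <>~p2), w
17. p2, w
18. ~<>~p2, w
Accessibility: uRu, uRv, uRw, vRv, wRw
Branch closes: p2 and ~p2 both at w.
Every branch of the negation's tableau closes; the branch above is one of them.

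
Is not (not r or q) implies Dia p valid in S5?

Tableau for the negation not (not (not r or q) implies Dia p):
1. not (not (not r or q) implies Dia p), 0
2. not (not r or q), 0
3. not Dia p, 0
4. r, 0
5. not q, 0
6. not p, 0
Accessibility: 0R0
The negation has an open branch (countermodel exists).

Not valid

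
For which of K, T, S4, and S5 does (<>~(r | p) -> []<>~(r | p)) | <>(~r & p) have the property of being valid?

S4-tableau for the negation ~((<>~(r | p) -> []<>~(r | p)) | <>(~r & p)):
1. ~((<>~(r | p) -> []<>~(r | p)) | <>(~r & p)), w0
2. ~(<>~(r | p) -> []<>~(r | p)), w0
3. ~<>(~r & p), w0
4. <>~(r | p), w0
5. ~[]<>~(r | p), w0
6. ~(~r & p), w0
7. ~p, w0
8. ~(r | p), w1
9. ~r, w1
10. ~p, w1
11. ~(~r & p), w1
12. ~<>~(r | p), w2
13. ~(~r & p), w2
14. r | p, w2
15. ~p, w2
16. r, w2
Accessibility: w0Rw0, w0Rw1, w0Rw2, w1Rw1, w2Rw2
Complete open branch: countermodel on an S4-frame, so not valid in S4, nor in K, T (the same frame is also a K-frame and a T-frame).
S5-tableau for the negation ~((<>~(r | p) -> []<>~(r | p)) | <>(~r & p)):
1. ~((<>~(r | p) -> []<>~(r | p)) | <>(~r & p)), w0
2. ~(<>~(r | p) -> []<>~(r | p)), w0
3. ~<>(~r & p), w0
4. <>~(r | p), w0
5. ~[]<>~(r | p), w0
6. ~(~r & p), w0
7. ~p, w0
8. ~(r | p), w1
9. ~r, w1
10. ~p, w1
11. ~(~r & p), w1
12. ~<>~(r | p), w2
13. ~(~r & p), w2
14. r | p, w0
15. r | p, w1
16. r | p, w2
17. ~p, w2
18. r, w0
19. p, w1
Accessibility: w0Rw0, w0Rw1, w0Rw2, w1Rw0, w1Rw1, w1Rw2, w2Rw0, w2Rw1, w2Rw2
Branch closes: p and ~p both at w1.
Every branch closes (one shown): valid in S5.

S5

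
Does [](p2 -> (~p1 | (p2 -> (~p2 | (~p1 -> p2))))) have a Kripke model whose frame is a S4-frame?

1. [](p2 -> (~p1 | (p2 -> (~p2 | (~p1 -> p2))))), 0
2. p2 -> (~p1 | (p2 -> (~p2 | (~p1 -> p2)))), 0
3. ~p1 | (p2 -> (~p2 | (~p1 -> p2))), 0
4. p2 -> (~p2 | (~p1 -> p2)), 0
5. ~p2 | (~p1 -> p2), 0
6. ~p1 -> p2, 0
7. p2, 0
Accessibility: 0R0

Satisfiable (open branch found)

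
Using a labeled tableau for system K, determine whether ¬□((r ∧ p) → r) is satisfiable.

1. ¬□((r ∧ p) → r), 0
2. ¬((r ∧ p) → r), 1   [¬□-rule on 1: fresh world 1, 0R1]
3. r ∧ p, 1   [¬→-rule on 2]
4. ¬r, 1   [¬→-rule on 2]
5. r, 1   [∧-rule on 3]
6. p, 1   [∧-rule on 3]
Accessibility: 0R1
Branch closes: r and ¬r both at 1.
All branches of the tableau close; one closing branch shown above.

No, unsatisfiable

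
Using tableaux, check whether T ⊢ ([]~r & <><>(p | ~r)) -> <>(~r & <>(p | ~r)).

Valid

Tableau for the negation ~(([]~r & <><>(p | ~r)) -> <>(~r & <>(p | ~r))):
1. ~(([]~r & <><>(p | ~r)) -> <>(~r & <>(p | ~r))), w0
2. []~r & <><>(p | ~r), w0
3. ~<>(~r & <>(p | ~r)), w0
4. []~r, w0
5. <><>(p | ~r), w0
6. ~(~r & <>(p | ~r)), w0
7. ~r, w0
8. ~<>(p | ~r), w0
9. ~(p | ~r), w0
10. ~p, w0
11. r, w0
Accessibility: w0Rw0
Branch closes: r and ~r both at w0.
Every branch of the negation's tableau closes; the branch above is one of them.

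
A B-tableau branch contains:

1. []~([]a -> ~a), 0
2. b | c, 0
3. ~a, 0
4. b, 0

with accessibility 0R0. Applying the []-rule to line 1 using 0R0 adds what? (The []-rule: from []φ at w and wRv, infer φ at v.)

~([]a -> ~a), 0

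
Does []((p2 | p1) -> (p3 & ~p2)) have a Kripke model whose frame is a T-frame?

1. []((p2 | p1) -> (p3 & ~p2)), 0
2. (p2 | p1) -> (p3 & ~p2), 0
3. p3 & ~p2, 0
4. p3, 0
5. ~p2, 0
Accessibility: 0R0

Satisfiable (open branch found)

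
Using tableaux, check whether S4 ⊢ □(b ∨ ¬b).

Tableau for the negation ¬□(b ∨ ¬b):
1. ¬□(b ∨ ¬b), w0
2. ¬(b ∨ ¬b), w1
3. ¬b, w1
4. b, w1
Accessibility: w0Rw0, w0Rw1, w1Rw1
Branch closes: b and ¬b both at w1.
Every branch of the negation's tableau closes; the branch above is one of them.

Yes, valid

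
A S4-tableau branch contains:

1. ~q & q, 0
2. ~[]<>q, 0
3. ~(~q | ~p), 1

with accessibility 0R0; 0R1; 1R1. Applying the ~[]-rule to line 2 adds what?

a fresh world 2 with 0R2, and ~<>q at 2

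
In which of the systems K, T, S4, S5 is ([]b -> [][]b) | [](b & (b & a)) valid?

T-tableau for the negation ~(([]b -> [][]b) | [](b & (b & a))):
1. ~(([]b -> [][]b) | [](b & (b & a))), w0
2. ~([]b -> [][]b), w0
3. ~[](b & (b & a)), w0
4. []b, w0
5. ~[][]b, w0
6. b, w0
7. ~(b & (b & a)), w1
8. b, w1
9. ~(b & a), w1
10. ~a, w1
11. ~[]b, w2
12. b, w2
13. ~b, w3
Accessibility: w0Rw0, w0Rw1, w0Rw2, w1Rw1, w2Rw2, w2Rw3, w3Rw3
Complete open branch: countermodel on a T-frame, so not valid in T, nor in K (the same frame is also a K-frame).
S4-tableau for the negation ~(([]b -> [][]b) | [](b & (b & a))):
1. ~(([]b -> [][]b) | [](b & (b & a))), w0
2. ~([]b -> [][]b), w0
3. ~[](b & (b & a)), w0
4. []b, w0
5. ~[][]b, w0
6. b, w0
7. ~(b & (b & a)), w1
8. b, w1
9. ~(b & a), w1
10. ~a, w1
11. ~[]b, w2
12. b, w2
13. ~b, w3
14. b, w3
Accessibility: w0Rw0, w0Rw1, w0Rw2, w0Rw3, w1Rw1, w2Rw2, w2Rw3, w3Rw3
Branch closes: b and ~b both at w3.
Every branch closes (one shown): valid in S4, hence also in S5 (every theorem of S4 is a theorem of S5).

S4, S5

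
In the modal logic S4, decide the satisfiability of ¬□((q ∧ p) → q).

Unsatisfiable

1. ¬□((q ∧ p) → q), u
2. ¬((q ∧ p) → q), v
3. q ∧ p, v
4. ¬q, v
5. q, v
6. p, v
Accessibility: uRu, uRv, vRv
Branch closes: q and ¬q both at v.
Every branch closes; the branch above is one of them.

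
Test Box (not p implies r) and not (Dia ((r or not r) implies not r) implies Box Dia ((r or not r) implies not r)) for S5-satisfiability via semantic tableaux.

Unsatisfiable

1. Box (not p implies r) and not (Dia ((r or not r) implies not r) implies Box Dia ((r or not r) implies not r)), 0
2. Box (not p implies r), 0
3. not (Dia ((r or not r) implies not r) implies Box Dia ((r or not r) implies not r)), 0
4. Dia ((r or not r) implies not r), 0
5. not Box Dia ((r or not r) implies not r), 0
6. not p implies r, 0
7. r, 0
8. (r or not r) implies not r, 1
9. not p implies r, 1
10. not r, 1
11. p, 1
12. not Dia ((r or not r) implies not r), 2
13. not p implies r, 2
14. not ((r or not r) implies not r), 0
15. r or not r, 0
16. not ((r or not r) implies not r), 1
17. r or not r, 1
18. r, 1
Accessibility: 0R0, 0R1, 0R2, 1R0, 1R1, 1R2, 2R0, 2R1, 2R2
Branch closes: r and not r both at 1.
All branches of the tableau close; one closing branch shown above.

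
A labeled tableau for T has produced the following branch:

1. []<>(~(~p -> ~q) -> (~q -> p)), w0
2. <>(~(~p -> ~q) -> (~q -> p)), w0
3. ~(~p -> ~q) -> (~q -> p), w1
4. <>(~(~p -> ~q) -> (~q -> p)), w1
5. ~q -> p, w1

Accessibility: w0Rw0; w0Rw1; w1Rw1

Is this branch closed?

No atom appears with both signs at the same world.

No, open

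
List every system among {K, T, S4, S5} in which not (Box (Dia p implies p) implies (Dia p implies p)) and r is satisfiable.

K-tableau for the formula:
1. not (Box (Dia p implies p) implies (Dia p implies p)) and r, w0
2. not (Box (Dia p implies p) implies (Dia p implies p)), w0
3. r, w0
4. Box (Dia p implies p), w0
5. not (Dia p implies p), w0
6. Dia p, w0
7. not p, w0
8. p, w1
9. Dia p implies p, w1
Accessibility: w0Rw1
Complete open branch: satisfiable in K.
T-tableau for the formula:
1. not (Box (Dia p implies p) implies (Dia p implies p)) and r, w0
2. not (Box (Dia p implies p) implies (Dia p implies p)), w0
3. r, w0
4. Box (Dia p implies p), w0
5. not (Dia p implies p), w0
6. Dia p, w0
7. not p, w0
8. Dia p implies p, w0
9. not Dia p, w0
10. p, w1
11. Dia p implies p, w1
12. not p, w1
Accessibility: w0Rw0, w0Rw1, w1Rw1
Branch closes: p and not p both at w1.
Every branch closes (one shown): unsatisfiable in T, hence also in S4, S5 (every S4/S5-frame is a T-frame).

K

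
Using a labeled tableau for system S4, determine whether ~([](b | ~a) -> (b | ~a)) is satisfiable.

1. ~([](b | ~a) -> (b | ~a)), w0
2. [](b | ~a), w0   [~->-rule on 1]
3. ~(b | ~a), w0   [~->-rule on 1]
4. ~b, w0   [~|-rule on 3]
5. a, w0   [~|-rule on 3]
6. b | ~a, w0   [[]-rule on 2 via w0Rw0]
7. ~a, w0   [|-rule on 6 (branches; this branch)]
Accessibility: w0Rw0
Branch closes: a and ~a both at w0.
(One branch shown.) All branches close.

Unsatisfiable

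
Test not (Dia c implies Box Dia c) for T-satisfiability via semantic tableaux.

1. not (Dia c implies Box Dia c), w0
2. Dia c, w0
3. not Box Dia c, w0
4. c, w1
5. not Dia c, w2
6. not c, w2
Accessibility: w0Rw0, w0Rw1, w0Rw2, w1Rw1, w2Rw2

Satisfiable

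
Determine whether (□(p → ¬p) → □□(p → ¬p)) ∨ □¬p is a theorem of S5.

Tableau for the negation ¬((□(p → ¬p) → □□(p → ¬p)) ∨ □¬p):
1. ¬((□(p → ¬p) → □□(p → ¬p)) ∨ □¬p), 0
2. ¬(□(p → ¬p) → □□(p → ¬p)), 0
3. ¬□¬p, 0
4. □(p → ¬p), 0
5. ¬□□(p → ¬p), 0
6. p → ¬p, 0
7. ¬p, 0
8. p, 1
9. p → ¬p, 1
10. ¬p, 1
Accessibility: 0R0, 0R1, 1R0, 1R1
Branch closes: p and ¬p both at 1.
All branches of the negation close; one closing branch shown above.

Valid in S5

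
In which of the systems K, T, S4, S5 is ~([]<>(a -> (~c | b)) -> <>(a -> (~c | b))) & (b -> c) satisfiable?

K

T-tableau for the formula:
1. ~([]<>(a -> (~c | b)) -> <>(a -> (~c | b))) & (b -> c), u
2. ~([]<>(a -> (~c | b)) -> <>(a -> (~c | b))), u   [&-rule on 1]
3. b -> c, u   [&-rule on 1]
4. []<>(a -> (~c | b)), u   [~->-rule on 2]
5. ~<>(a -> (~c | b)), u   [~->-rule on 2]
6. <>(a -> (~c | b)), u   [[]-rule on 4 via uRu]
7. ~(a -> (~c | b)), u   [~<>-rule on 5 via uRu]
8. a, u   [~->-rule on 7]
9. ~(~c | b), u   [~->-rule on 7]
10. c, u   [~|-rule on 9]
11. ~b, u   [~|-rule on 9]
12. a -> (~c | b), v   [<>-rule on 6: fresh world v, uRv]
13. <>(a -> (~c | b)), v   [[]-rule on 4 via uRv]
14. ~(a -> (~c | b)), v   [~<>-rule on 5 via uRv]
15. a, v   [~->-rule on 14]
16. ~(~c | b), v   [~->-rule on 14]
17. c, v   [~|-rule on 16]
18. ~b, v   [~|-rule on 16]
19. ~c | b, v   [->-rule on 12 (branches; this branch)]
20. b, v   [|-rule on 19 (branches; this branch)]
Accessibility: uRu, uRv, vRv
Branch closes: b and ~b both at v.
Every branch closes (one shown): unsatisfiable in T, hence also in S4, S5 (every S4/S5-frame is a T-frame).
K-tableau for the formula:
1. ~([]<>(a -> (~c | b)) -> <>(a -> (~c | b))) & (b -> c), u
2. ~([]<>(a -> (~c | b)) -> <>(a -> (~c | b))), u   [&-rule on 1]
3. b -> c, u   [&-rule on 1]
4. []<>(a -> (~c | b)), u   [~->-rule on 2]
5. ~<>(a -> (~c | b)), u   [~->-rule on 2]
6. c, u   [->-rule on 3 (branches; this branch)]
Complete open branch: satisfiable in K.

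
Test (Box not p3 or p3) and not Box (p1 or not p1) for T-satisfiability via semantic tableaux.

1. (Box not p3 or p3) and not Box (p1 or not p1), w0
2. Box not p3 or p3, w0
3. not Box (p1 or not p1), w0
4. Box not p3, w0
5. not p3, w0
6. not (p1 or not p1), w1
7. not p1, w1
8. p1, w1
Accessibility: w0Rw0, w0Rw1, w1Rw1
Branch closes: p1 and not p1 both at w1.
Every branch closes; the branch above is one of them.

No, unsatisfiable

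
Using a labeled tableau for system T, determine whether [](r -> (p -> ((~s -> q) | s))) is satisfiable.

1. [](r -> (p -> ((~s -> q) | s))), u
2. r -> (p -> ((~s -> q) | s)), u   [[]-rule on 1 via uRu]
3. p -> ((~s -> q) | s), u   [->-rule on 2 (branches; this branch)]
4. (~s -> q) | s, u   [->-rule on 3 (branches; this branch)]
5. s, u   [|-rule on 4 (branches; this branch)]
Accessibility: uRu

Yes, satisfiable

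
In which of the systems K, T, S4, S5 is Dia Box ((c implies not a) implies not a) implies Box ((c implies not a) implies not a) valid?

S5

S5-tableau for the negation not (Dia Box ((c implies not a) implies not a) implies Box ((c implies not a) implies not a)):
1. not (Dia Box ((c implies not a) implies not a) implies Box ((c implies not a) implies not a)), 0
2. Dia Box ((c implies not a) implies not a), 0   [neg-implies-rule on 1]
3. not Box ((c implies not a) implies not a), 0   [neg-implies-rule on 1]
4. Box ((c implies not a) implies not a), 1   [Dia-rule on 2: fresh world 1, 0R1]
5. (c implies not a) implies not a, 0   [Box-rule on 4 via 1R0]
6. (c implies not a) implies not a, 1   [Box-rule on 4 via 1R1]
7. not (c implies not a), 0   [implies-rule on 5 (branches; this branch)]
8. c, 0   [neg-implies-rule on 7]
9. a, 0   [neg-implies-rule on 7]
10. not (c implies not a), 1   [implies-rule on 6 (branches; this branch)]
11. c, 1   [neg-implies-rule on 10]
12. a, 1   [neg-implies-rule on 10]
13. not ((c implies not a) implies not a), 2   [neg-Box-rule on 3: fresh world 2, 0R2]
14. c implies not a, 2   [neg-implies-rule on 13]
15. a, 2   [neg-implies-rule on 13]
16. (c implies not a) implies not a, 2   [Box-rule on 4 via 1R2]
17. not c, 2   [implies-rule on 14 (branches; this branch)]
18. not (c implies not a), 2   [implies-rule on 16 (branches; this branch)]
19. c, 2   [neg-implies-rule on 18]
Accessibility: 0R0, 0R1, 0R2, 1R0, 1R1, 1R2, 2R0, 2R1, 2R2
Branch closes: c and not c both at 2.
Every branch closes (one shown): valid in S5.
S4-tableau for the negation not (Dia Box ((c implies not a) implies not a) implies Box ((c implies not a) implies not a)):
1. not (Dia Box ((c implies not a) implies not a) implies Box ((c implies not a) implies not a)), 0
2. Dia Box ((c implies not a) implies not a), 0   [neg-implies-rule on 1]
3. not Box ((c implies not a) implies not a), 0   [neg-implies-rule on 1]
4. Box ((c implies not a) implies not a), 1   [Dia-rule on 2: fresh world 1, 0R1]
5. (c implies not a) implies not a, 1   [Box-rule on 4 via 1R1]
6. not a, 1   [implies-rule on 5 (branches; this branch)]
7. not ((c implies not a) implies not a), 2   [neg-Box-rule on 3: fresh world 2, 0R2]
8. c implies not a, 2   [neg-implies-rule on 7]
9. a, 2   [neg-implies-rule on 7]
10. not c, 2   [implies-rule on 8 (branches; this branch)]
Accessibility: 0R0, 0R1, 0R2, 1R1, 2R2
Complete open branch: countermodel on an S4-frame, so not valid in S4, nor in K, T (the same frame is also a K-frame and a T-frame).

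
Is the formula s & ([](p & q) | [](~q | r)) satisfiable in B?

Satisfiable

1. s & ([](p & q) | [](~q | r)), u
2. s, u
3. [](p & q) | [](~q | r), u
4. [](~q | r), u
5. ~q | r, u
6. r, u
Accessibility: uRu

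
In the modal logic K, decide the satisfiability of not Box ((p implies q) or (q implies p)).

1. not Box ((p implies q) or (q implies p)), w0
2. not ((p implies q) or (q implies p)), w1
3. not (p implies q), w1
4. not (q implies p), w1
5. p, w1
6. not q, w1
7. q, w1
8. not p, w1
Accessibility: w0Rw1
Branch closes: q and not q both at w1.
(One branch shown.) All branches close.

Unsatisfiable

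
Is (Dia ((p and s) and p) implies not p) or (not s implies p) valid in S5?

Tableau for the negation not ((Dia ((p and s) and p) implies not p) or (not s implies p)):
1. not ((Dia ((p and s) and p) implies not p) or (not s implies p)), 0
2. not (Dia ((p and s) and p) implies not p), 0   [neg-or-rule on 1]
3. not (not s implies p), 0   [neg-or-rule on 1]
4. Dia ((p and s) and p), 0   [neg-implies-rule on 2]
5. p, 0   [neg-implies-rule on 2]
6. not s, 0   [neg-implies-rule on 3]
7. not p, 0   [neg-implies-rule on 3]
Accessibility: 0R0
Branch closes: p and not p both at 0.
All branches of the negation close; one closing branch shown above.

Valid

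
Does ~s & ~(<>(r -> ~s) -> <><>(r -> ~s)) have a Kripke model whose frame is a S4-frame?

Unsatisfiable (every branch closes)

1. ~s & ~(<>(r -> ~s) -> <><>(r -> ~s)), u
2. ~s, u
3. ~(<>(r -> ~s) -> <><>(r -> ~s)), u
4. <>(r -> ~s), u
5. ~<><>(r -> ~s), u
6. ~<>(r -> ~s), u
7. ~(r -> ~s), u
8. r, u
9. s, u
Accessibility: uRu
Branch closes: s and ~s both at u.
(One branch shown.) All branches close.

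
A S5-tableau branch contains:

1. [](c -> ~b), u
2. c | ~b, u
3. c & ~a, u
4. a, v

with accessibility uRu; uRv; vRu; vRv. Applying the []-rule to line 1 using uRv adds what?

c -> ~b, v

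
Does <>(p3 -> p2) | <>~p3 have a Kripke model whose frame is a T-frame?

1. <>(p3 -> p2) | <>~p3, w0
2. <>~p3, w0
3. ~p3, w1
Accessibility: w0Rw0, w0Rw1, w1Rw1

Satisfiable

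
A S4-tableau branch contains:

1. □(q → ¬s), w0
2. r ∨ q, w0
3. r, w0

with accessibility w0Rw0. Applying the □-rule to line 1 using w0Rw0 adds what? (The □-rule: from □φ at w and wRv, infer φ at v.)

q → ¬s, w0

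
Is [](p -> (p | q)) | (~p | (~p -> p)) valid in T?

Tableau for the negation ~([](p -> (p | q)) | (~p | (~p -> p))):
1. ~([](p -> (p | q)) | (~p | (~p -> p))), 0
2. ~[](p -> (p | q)), 0
3. ~(~p | (~p -> p)), 0
4. p, 0
5. ~(~p -> p), 0
6. ~p, 0
Accessibility: 0R0
Branch closes: p and ~p both at 0.
Every branch of the negation's tableau closes; the branch above is one of them.

Yes, valid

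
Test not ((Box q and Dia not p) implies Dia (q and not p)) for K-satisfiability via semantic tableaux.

Unsatisfiable (every branch closes)

1. not ((Box q and Dia not p) implies Dia (q and not p)), 0
2. Box q and Dia not p, 0
3. not Dia (q and not p), 0
4. Box q, 0
5. Dia not p, 0
6. not p, 1
7. not (q and not p), 1
8. q, 1
9. p, 1
Accessibility: 0R1
Branch closes: p and not p both at 1.
All branches of the tableau close; one closing branch shown above.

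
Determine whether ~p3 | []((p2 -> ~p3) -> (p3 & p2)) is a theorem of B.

No, not valid

Tableau for the negation ~(~p3 | []((p2 -> ~p3) -> (p3 & p2))):
1. ~(~p3 | []((p2 -> ~p3) -> (p3 & p2))), u
2. p3, u   [~|-rule on 1]
3. ~[]((p2 -> ~p3) -> (p3 & p2)), u   [~|-rule on 1]
4. ~((p2 -> ~p3) -> (p3 & p2)), v   [~[]-rule on 3: fresh world v, uRv]
5. p2 -> ~p3, v   [~->-rule on 4]
6. ~(p3 & p2), v   [~->-rule on 4]
7. ~p3, v   [->-rule on 5 (branches; this branch)]
8. ~p2, v   [~&-rule on 6 (branches; this branch)]
Accessibility: uRu, uRv, vRu, vRv
The negation has an open branch (countermodel exists).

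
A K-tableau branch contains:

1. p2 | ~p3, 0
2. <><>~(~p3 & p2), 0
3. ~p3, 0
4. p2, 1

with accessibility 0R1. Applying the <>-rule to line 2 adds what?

a fresh world 2 with 0R2, and <>~(~p3 & p2) at 2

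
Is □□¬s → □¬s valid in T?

Tableau for the negation ¬(□□¬s → □¬s):
1. ¬(□□¬s → □¬s), w0
2. □□¬s, w0
3. ¬□¬s, w0
4. □¬s, w0
5. ¬s, w0
6. s, w1
7. □¬s, w1
8. ¬s, w1
Accessibility: w0Rw0, w0Rw1, w1Rw1
Branch closes: s and ¬s both at w1.
All branches of the negation close; one closing branch shown above.

Yes, valid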